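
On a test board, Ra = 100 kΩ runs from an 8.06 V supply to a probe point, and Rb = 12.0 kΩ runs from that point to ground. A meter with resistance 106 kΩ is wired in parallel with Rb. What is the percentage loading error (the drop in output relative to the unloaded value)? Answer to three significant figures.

The divider's output (Thévenin) resistance is Ra‖Rb = 10.71 kΩ.
Fractional drop under load = R_th/(R_th + R_L) = 10.71 / (10.71 + 106) = 0.09180.
So the output falls by 9.18 %.

9.18 %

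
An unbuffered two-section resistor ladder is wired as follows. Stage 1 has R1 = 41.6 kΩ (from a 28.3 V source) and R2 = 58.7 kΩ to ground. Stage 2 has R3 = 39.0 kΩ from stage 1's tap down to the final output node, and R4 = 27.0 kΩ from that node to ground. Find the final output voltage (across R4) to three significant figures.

V_out ≈ 4.95 V

Stage 2 presents R3+R4 = 66.00 kΩ as a load on stage 1's tap.
Stage 1's lower leg becomes R2‖(R3+R4) = 31.07 kΩ, so V_mid = 28.3 × 31.07/72.67 = 12.10 V.
Stage 2 is itself unloaded: V_out = V_mid × R4/(R3+R4) = 12.10 × 27.0/66.00 = 4.95 V.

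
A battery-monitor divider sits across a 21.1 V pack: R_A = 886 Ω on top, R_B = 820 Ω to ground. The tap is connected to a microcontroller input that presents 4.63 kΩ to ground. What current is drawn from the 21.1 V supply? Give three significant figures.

I ≈ 13.3 mA

R_B‖R_L = 696.6 Ω, so the source sees R_A + R_B‖R_L = 1583 Ω.
I = 21.1 V / 1583 Ω = 13.3 mA.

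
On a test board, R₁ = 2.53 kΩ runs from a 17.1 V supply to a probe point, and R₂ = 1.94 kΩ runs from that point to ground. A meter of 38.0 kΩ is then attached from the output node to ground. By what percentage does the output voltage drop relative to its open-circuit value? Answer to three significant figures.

2.81 %

The divider's output (Thévenin) resistance is R₁‖R₂ = 1.098 kΩ.
Fractional drop under load = R_th/(R_th + R_L) = 1.098 / (1.098 + 38.0) = 0.02808.
So the output falls by 2.81 %.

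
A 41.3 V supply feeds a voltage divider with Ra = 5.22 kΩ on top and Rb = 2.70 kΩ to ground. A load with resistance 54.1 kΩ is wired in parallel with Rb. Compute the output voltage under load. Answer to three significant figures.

The load sits in parallel with Rb: Rb‖R_L = (2.70 × 54.1) / (2.70 + 54.1) = 2.572 kΩ.
V_out = 41.3 × 2.572 / (5.22 + 2.572) = 41.3 × 2.572/7.792 = 13.6 V.

V_out ≈ 13.6 V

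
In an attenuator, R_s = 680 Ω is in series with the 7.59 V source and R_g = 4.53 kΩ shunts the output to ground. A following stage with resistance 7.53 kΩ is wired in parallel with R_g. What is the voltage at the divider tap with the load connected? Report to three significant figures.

The load sits in parallel with R_g: R_g‖R_L = (4530 × 7530) / (4530 + 7530) = 2828 Ω.
V_out = 7.59 × 2828 / (680 + 2828) = 7.59 × 2828/3508 = 6.12 V.

V_out ≈ 6.12 V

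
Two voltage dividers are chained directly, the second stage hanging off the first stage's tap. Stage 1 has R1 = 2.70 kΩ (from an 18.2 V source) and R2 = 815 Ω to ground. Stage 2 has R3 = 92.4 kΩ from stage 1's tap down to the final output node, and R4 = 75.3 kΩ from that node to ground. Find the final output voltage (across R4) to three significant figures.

Stage 2 presents R3+R4 = 167700 Ω as a load on stage 1's tap.
Stage 1's lower leg becomes R2‖(R3+R4) = 811.1 Ω, so V_mid = 18.2 × 811.1/3511 = 4.204 V.
Stage 2 is itself unloaded: V_out = V_mid × R4/(R3+R4) = 4.204 × 75300/167700 = 1.89 V.

V_out ≈ 1.89 V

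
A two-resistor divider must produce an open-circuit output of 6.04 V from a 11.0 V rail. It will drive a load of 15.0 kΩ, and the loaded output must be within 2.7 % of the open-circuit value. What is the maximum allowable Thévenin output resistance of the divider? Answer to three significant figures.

Loading drop = R_th/(R_th + R_L) ≤ 0.0270, so R_th ≤ R_L · ε/(1−ε) = 15.0 kΩ × 0.0270/0.9730 = 416 Ω.

R_th ≤ 416 Ω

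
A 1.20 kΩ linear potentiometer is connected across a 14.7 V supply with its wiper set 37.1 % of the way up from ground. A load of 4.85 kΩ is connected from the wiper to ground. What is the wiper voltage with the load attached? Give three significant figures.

The wiper splits the pot into (1−α)R = 754.8 Ω above and αR = 445.2 Ω below.
Lower section ‖ load = 407.8 Ω.
V_wiper = 14.7 × 407.8/(754.8 + 407.8) = 5.16 V.

V ≈ 5.16 V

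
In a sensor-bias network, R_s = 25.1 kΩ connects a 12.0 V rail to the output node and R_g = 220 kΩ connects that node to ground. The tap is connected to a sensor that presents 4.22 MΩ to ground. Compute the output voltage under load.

The load sits in parallel with R_g: R_g‖R_L = (220 × 4220) / (220 + 4220) = 209.1 kΩ.
V_out = 12.0 × 209.1 / (25.1 + 209.1) = 12.0 × 209.1/234.2 = 10.7 V.

V_out ≈ 10.7 V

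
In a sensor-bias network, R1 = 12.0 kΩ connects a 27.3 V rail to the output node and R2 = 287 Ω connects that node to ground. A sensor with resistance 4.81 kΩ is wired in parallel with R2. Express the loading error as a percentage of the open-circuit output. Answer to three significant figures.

The divider's output (Thévenin) resistance is R1‖R2 = 280.3 Ω.
Fractional drop under load = R_th/(R_th + R_L) = 280.3 / (280.3 + 4810) = 0.05506.
So the output falls by 5.51 %.

5.51 %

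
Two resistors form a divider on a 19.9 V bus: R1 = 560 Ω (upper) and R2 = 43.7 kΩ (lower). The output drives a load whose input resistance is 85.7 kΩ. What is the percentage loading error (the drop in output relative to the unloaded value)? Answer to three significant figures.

0.641 %

The divider's output (Thévenin) resistance is R1‖R2 = 552.9 Ω.
Fractional drop under load = R_th/(R_th + R_L) = 552.9 / (552.9 + 85700) = 0.006410.
So the output falls by 0.641 %.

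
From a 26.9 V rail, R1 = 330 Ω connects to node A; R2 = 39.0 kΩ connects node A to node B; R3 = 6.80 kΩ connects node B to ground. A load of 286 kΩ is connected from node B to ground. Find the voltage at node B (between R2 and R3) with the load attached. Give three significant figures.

At node B, R3 is in parallel with the load: R3‖R_L = 6642 Ω.
Below node A the resistance is R2 + (R3‖R_L) = 45640 Ω, so V_A = 26.9 × 45640/45970 = 26.71 V.
Then V_B = V_A × (R3‖R_L)/(R2 + R3‖R_L) = 26.71 × 6642/45640 = 3.89 V.

V ≈ 3.89 V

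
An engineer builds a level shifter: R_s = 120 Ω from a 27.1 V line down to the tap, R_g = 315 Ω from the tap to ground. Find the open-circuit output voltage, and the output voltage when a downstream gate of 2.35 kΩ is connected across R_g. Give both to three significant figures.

Unloaded: 19.6 V; loaded: 18.9 V

Open-circuit: V = 27.1 × 315/(120 + 315) = 19.6 V.
With the load, R_g becomes R_g‖R_L = 277.8 Ω, so V = 27.1 × 277.8/397.8 = 18.9 V.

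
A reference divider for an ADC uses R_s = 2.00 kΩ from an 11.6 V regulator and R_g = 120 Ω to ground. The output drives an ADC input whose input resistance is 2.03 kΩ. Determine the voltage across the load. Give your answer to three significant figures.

V_out ≈ 0.622 V

The load sits in parallel with R_g: R_g‖R_L = (120 × 2030) / (120 + 2030) = 113.3 Ω.
V_out = 11.6 × 113.3 / (2000 + 113.3) = 11.6 × 113.3/2113 = 0.622 V.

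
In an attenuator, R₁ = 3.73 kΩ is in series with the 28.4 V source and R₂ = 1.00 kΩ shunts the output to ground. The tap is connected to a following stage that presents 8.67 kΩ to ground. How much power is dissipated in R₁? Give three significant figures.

Total resistance from the source is R₁ + (R₂‖R_L) = 4.627 kΩ, so I = 28.4/4.627 kΩ = 6.138 mA.
P = I²·R₁ = (6.138 mA)² × 3.73 kΩ = 141 mW.

P ≈ 141 mW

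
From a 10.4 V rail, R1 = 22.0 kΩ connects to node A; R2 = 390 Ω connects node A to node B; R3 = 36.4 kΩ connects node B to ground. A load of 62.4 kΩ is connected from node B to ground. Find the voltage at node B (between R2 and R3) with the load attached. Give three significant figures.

At node B, R3 is in parallel with the load: R3‖R_L = 22990 Ω.
Below node A the resistance is R2 + (R3‖R_L) = 23380 Ω, so V_A = 10.4 × 23380/45380 = 5.358 V.
Then V_B = V_A × (R3‖R_L)/(R2 + R3‖R_L) = 5.358 × 22990/23380 = 5.27 V.

V ≈ 5.27 V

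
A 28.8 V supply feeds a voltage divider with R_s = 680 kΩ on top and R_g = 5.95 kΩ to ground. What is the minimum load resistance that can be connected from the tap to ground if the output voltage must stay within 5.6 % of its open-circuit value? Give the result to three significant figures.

R_L(min) ≈ 99.4 kΩ

Output resistance R_th = R_s‖R_g = (680 × 5.95)/686.0 = 5.898 kΩ.
The fractional drop is R_th/(R_th + R_L); requiring this ≤ 0.0560 gives R_L ≥ R_th(1/0.0560 − 1) = 5.898 × 16.86 = 99.4 kΩ.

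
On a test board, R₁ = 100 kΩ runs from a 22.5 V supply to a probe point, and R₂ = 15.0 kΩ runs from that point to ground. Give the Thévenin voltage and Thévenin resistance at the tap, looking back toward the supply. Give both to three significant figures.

V_th is the open-circuit tap voltage: 22.5 × 15.0/(100 + 15.0) = 2.93 V.
With the supply zeroed, R₁ and R₂ appear in parallel from the tap: R_th = R₁‖R₂ = (100 × 15.0)/115.0 = 13.0 kΩ.

V_th = 2.93 V, R_th = 13.0 kΩ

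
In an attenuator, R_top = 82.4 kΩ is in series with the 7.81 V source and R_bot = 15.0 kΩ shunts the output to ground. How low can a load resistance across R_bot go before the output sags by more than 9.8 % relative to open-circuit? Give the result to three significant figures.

R_L(min) ≈ 117 kΩ

Output resistance R_th = R_top‖R_bot = (82.4 × 15.0)/97.40 = 12.69 kΩ.
The fractional drop is R_th/(R_th + R_L); requiring this ≤ 0.0980 gives R_L ≥ R_th(1/0.0980 − 1) = 12.69 × 9.204 = 117 kΩ.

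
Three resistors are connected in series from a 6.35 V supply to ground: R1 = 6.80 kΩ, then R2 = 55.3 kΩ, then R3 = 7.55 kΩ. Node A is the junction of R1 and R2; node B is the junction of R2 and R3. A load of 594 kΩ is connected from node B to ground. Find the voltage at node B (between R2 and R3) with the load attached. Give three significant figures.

At node B, R3 is in parallel with the load: R3‖R_L = 7.455 kΩ.
Below node A the resistance is R2 + (R3‖R_L) = 62.76 kΩ, so V_A = 6.35 × 62.76/69.56 = 5.729 V.
Then V_B = V_A × (R3‖R_L)/(R2 + R3‖R_L) = 5.729 × 7.455/62.76 = 0.681 V.

V ≈ 0.681 V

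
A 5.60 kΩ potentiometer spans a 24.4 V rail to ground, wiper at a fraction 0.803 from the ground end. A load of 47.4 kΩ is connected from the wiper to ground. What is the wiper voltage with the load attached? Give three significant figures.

The wiper splits the pot into (1−α)R = 1.103 kΩ above and αR = 4.497 kΩ below.
Lower section ‖ load = 4.107 kΩ.
V_wiper = 24.4 × 4.107/(1.103 + 4.107) = 19.2 V.

V ≈ 19.2 V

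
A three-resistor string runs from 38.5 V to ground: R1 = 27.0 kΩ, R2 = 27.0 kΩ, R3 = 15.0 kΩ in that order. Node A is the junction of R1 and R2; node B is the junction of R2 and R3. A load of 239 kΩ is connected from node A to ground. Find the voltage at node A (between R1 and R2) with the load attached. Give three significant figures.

Below node A the series string R2+R3 = 42.00 kΩ sits in parallel with the 239 kΩ load: 35.72 kΩ.
V_A = 38.5 × 35.72/(27.0 + 35.72) = 21.9 V.

V ≈ 21.9 V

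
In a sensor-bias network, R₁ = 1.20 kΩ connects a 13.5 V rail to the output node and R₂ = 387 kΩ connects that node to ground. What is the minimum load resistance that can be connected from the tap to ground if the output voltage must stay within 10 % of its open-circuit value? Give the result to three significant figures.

Output resistance R_th = R₁‖R₂ = (1.20 × 387)/388.2 = 1.196 kΩ.
The fractional drop is R_th/(R_th + R_L); requiring this ≤ 0.100 gives R_L ≥ R_th(1/0.100 − 1) = 1.196 × 9.000 = 10.8 kΩ.

R_L(min) ≈ 10.8 kΩ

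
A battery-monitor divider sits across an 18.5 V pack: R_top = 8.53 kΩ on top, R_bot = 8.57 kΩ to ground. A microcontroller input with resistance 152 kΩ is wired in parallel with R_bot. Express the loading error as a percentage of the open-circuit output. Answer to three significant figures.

2.74 %

The divider's output (Thévenin) resistance is R_top‖R_bot = 4.275 kΩ.
Fractional drop under load = R_th/(R_th + R_L) = 4.275 / (4.275 + 152) = 0.02736.
So the output falls by 2.74 %.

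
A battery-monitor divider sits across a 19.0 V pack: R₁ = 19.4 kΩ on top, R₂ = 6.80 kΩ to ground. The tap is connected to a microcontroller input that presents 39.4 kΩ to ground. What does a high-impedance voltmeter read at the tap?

V_out ≈ 4.37 V

The load sits in parallel with R₂: R₂‖R_L = (6.80 × 39.4) / (6.80 + 39.4) = 5.799 kΩ.
V_out = 19.0 × 5.799 / (19.4 + 5.799) = 19.0 × 5.799/25.20 = 4.37 V.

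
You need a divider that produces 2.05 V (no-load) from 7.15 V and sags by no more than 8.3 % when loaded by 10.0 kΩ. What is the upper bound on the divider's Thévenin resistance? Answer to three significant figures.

R_th ≤ 905 Ω

Loading drop = R_th/(R_th + R_L) ≤ 0.0830, so R_th ≤ R_L · ε/(1−ε) = 10.0 kΩ × 0.0830/0.9170 = 905 Ω.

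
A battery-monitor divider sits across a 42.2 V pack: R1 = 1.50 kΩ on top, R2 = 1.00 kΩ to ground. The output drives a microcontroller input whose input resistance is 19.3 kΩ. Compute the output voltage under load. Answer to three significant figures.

The load sits in parallel with R2: R2‖R_L = (1.00 × 19.3) / (1.00 + 19.3) = 0.9507 kΩ.
V_out = 42.2 × 0.9507 / (1.50 + 0.9507) = 42.2 × 0.9507/2.451 = 16.4 V.
(Unloaded it would have been 16.9 V.)

V_out ≈ 16.4 V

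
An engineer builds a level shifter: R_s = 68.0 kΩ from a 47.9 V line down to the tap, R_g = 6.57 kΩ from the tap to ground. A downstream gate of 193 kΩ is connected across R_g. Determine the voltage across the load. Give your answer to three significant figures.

The load sits in parallel with R_g: R_g‖R_L = (6.57 × 193) / (6.57 + 193) = 6.354 kΩ.
V_out = 47.9 × 6.354 / (68.0 + 6.354) = 47.9 × 6.354/74.35 = 4.09 V.

V_out ≈ 4.09 V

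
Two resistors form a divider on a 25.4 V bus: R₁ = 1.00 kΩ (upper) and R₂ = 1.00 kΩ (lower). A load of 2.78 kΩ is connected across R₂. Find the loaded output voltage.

The load sits in parallel with R₂: R₂‖R_L = (1.00 × 2.78) / (1.00 + 2.78) = 0.7354 kΩ.
V_out = 25.4 × 0.7354 / (1.00 + 0.7354) = 25.4 × 0.7354/1.735 = 10.8 V.
(Unloaded it would have been 12.7 V.)

V_out ≈ 10.8 V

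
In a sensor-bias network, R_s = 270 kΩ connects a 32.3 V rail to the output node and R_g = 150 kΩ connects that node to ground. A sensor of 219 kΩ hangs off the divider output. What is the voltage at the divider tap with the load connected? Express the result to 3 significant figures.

The load sits in parallel with R_g: R_g‖R_L = (150 × 219) / (150 + 219) = 89.02 kΩ.
V_out = 32.3 × 89.02 / (270 + 89.02) = 32.3 × 89.02/359.0 = 8.01 V.

V_out ≈ 8.01 V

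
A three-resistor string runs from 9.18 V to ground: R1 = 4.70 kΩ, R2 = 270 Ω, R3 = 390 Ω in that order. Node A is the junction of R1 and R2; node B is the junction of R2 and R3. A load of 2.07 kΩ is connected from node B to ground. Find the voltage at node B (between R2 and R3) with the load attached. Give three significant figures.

At node B, R3 is in parallel with the load: R3‖R_L = 328.2 Ω.
Below node A the resistance is R2 + (R3‖R_L) = 598.2 Ω, so V_A = 9.18 × 598.2/5298 = 1.036 V.
Then V_B = V_A × (R3‖R_L)/(R2 + R3‖R_L) = 1.036 × 328.2/598.2 = 0.569 V.

V ≈ 0.569 V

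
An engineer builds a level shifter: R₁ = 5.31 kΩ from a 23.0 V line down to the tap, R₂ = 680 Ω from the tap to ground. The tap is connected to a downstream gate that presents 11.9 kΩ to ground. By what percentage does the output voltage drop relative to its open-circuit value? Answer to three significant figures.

The divider's output (Thévenin) resistance is R₁‖R₂ = 602.8 Ω.
Fractional drop under load = R_th/(R_th + R_L) = 602.8 / (602.8 + 11900) = 0.04821.
So the output falls by 4.82 %.

4.82 %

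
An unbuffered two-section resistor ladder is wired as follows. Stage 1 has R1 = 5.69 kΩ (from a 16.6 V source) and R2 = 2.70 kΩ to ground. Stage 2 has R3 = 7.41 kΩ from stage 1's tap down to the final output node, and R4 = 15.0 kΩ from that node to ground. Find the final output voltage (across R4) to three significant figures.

Stage 2 presents R3+R4 = 22.41 kΩ as a load on stage 1's tap.
Stage 1's lower leg becomes R2‖(R3+R4) = 2.410 kΩ, so V_mid = 16.6 × 2.410/8.100 = 4.939 V.
Stage 2 is itself unloaded: V_out = V_mid × R4/(R3+R4) = 4.939 × 15.0/22.41 = 3.31 V.

V_out ≈ 3.31 V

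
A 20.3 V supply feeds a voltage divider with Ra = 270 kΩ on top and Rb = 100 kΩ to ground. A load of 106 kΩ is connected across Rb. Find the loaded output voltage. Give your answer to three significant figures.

The load sits in parallel with Rb: Rb‖R_L = (100 × 106) / (100 + 106) = 51.46 kΩ.
V_out = 20.3 × 51.46 / (270 + 51.46) = 20.3 × 51.46/321.5 = 3.25 V.

V_out ≈ 3.25 V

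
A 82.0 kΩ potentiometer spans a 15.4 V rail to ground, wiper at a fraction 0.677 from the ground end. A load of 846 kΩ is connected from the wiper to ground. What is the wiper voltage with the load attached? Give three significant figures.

The wiper splits the pot into (1−α)R = 26.49 kΩ above and αR = 55.51 kΩ below.
Lower section ‖ load = 52.10 kΩ.
V_wiper = 15.4 × 52.10/(26.49 + 52.10) = 10.2 V.

V ≈ 10.2 V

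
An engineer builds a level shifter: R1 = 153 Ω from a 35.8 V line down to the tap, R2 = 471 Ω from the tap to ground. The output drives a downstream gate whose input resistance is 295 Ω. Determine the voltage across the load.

The load sits in parallel with R2: R2‖R_L = (471 × 295) / (471 + 295) = 181.4 Ω.
V_out = 35.8 × 181.4 / (153 + 181.4) = 35.8 × 181.4/334.4 = 19.4 V.

V_out ≈ 19.4 V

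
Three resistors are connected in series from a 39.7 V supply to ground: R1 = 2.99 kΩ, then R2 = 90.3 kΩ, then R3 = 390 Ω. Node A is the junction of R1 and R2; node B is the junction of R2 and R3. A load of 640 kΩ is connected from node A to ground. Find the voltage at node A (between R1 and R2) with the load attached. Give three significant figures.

Below node A the series string R2+R3 = 90690 Ω sits in parallel with the 640000 Ω load: 79430 Ω.
V_A = 39.7 × 79430/(2990 + 79430) = 38.3 V.

V ≈ 38.3 V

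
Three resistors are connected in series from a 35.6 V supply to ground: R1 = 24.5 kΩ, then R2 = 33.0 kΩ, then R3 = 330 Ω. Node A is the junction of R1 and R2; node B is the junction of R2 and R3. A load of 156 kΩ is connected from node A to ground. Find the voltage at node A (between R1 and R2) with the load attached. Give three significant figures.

Below node A the series string R2+R3 = 33330 Ω sits in parallel with the 156000 Ω load: 27460 Ω.
V_A = 35.6 × 27460/(24500 + 27460) = 18.8 V.

V ≈ 18.8 V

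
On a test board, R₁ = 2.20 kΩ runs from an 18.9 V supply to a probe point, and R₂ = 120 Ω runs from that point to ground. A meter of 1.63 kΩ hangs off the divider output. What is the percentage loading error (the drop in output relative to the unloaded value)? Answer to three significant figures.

6.53 %

The divider's output (Thévenin) resistance is R₁‖R₂ = 113.8 Ω.
Fractional drop under load = R_th/(R_th + R_L) = 113.8 / (113.8 + 1630) = 0.06526.
So the output falls by 6.53 %.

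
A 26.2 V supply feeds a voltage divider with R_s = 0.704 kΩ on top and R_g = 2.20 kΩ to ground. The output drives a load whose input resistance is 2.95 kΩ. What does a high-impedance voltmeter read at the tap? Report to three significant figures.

The load sits in parallel with R_g: R_g‖R_L = (2200 × 2950) / (2200 + 2950) = 1260 Ω.
V_out = 26.2 × 1260 / (704 + 1260) = 26.2 × 1260/1964 = 16.8 V.
(Unloaded it would have been 19.8 V.)

V_out ≈ 16.8 V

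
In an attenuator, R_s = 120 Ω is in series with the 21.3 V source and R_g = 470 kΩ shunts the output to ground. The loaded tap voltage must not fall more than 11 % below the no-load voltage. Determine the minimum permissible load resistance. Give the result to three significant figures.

R_L(min) ≈ 971 Ω

Output resistance R_th = R_s‖R_g = (120 × 470000)/470100 = 120.0 Ω.
The fractional drop is R_th/(R_th + R_L); requiring this ≤ 0.110 gives R_L ≥ R_th(1/0.110 − 1) = 120.0 × 8.091 = 971 Ω.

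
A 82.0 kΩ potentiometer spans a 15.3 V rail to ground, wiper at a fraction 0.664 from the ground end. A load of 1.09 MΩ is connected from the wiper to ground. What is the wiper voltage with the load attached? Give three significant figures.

The wiper splits the pot into (1−α)R = 27.55 kΩ above and αR = 54.45 kΩ below.
Lower section ‖ load = 51.86 kΩ.
V_wiper = 15.3 × 51.86/(27.55 + 51.86) = 9.99 V.

V ≈ 9.99 V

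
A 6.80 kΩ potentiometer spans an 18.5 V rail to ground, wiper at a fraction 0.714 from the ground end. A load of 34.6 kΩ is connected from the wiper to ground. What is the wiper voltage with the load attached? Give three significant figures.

The wiper splits the pot into (1−α)R = 1.945 kΩ above and αR = 4.855 kΩ below.
Lower section ‖ load = 4.258 kΩ.
V_wiper = 18.5 × 4.258/(1.945 + 4.258) = 12.7 V.

V ≈ 12.7 V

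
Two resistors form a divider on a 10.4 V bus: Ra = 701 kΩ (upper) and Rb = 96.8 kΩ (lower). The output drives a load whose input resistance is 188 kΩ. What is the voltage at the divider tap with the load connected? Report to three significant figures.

The load sits in parallel with Rb: Rb‖R_L = (96.8 × 188) / (96.8 + 188) = 63.90 kΩ.
V_out = 10.4 × 63.90 / (701 + 63.90) = 10.4 × 63.90/764.9 = 0.869 V.

V_out ≈ 0.869 V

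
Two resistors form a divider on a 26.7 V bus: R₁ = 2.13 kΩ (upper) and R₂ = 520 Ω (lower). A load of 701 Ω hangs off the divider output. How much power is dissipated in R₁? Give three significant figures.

Total resistance from the source is R₁ + (R₂‖R_L) = 2429 Ω, so I = 26.7/2429 Ω = 10.99 mA.
P = I²·R₁ = (10.99 mA)² × 2.13 kΩ = 257 mW.

P ≈ 257 mW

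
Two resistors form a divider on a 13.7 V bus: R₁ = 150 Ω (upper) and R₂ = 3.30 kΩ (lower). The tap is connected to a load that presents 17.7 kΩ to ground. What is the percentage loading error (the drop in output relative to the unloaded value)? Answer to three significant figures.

0.804 %

The divider's output (Thévenin) resistance is R₁‖R₂ = 143.5 Ω.
Fractional drop under load = R_th/(R_th + R_L) = 143.5 / (143.5 + 17700) = 0.008041.
So the output falls by 0.804 %.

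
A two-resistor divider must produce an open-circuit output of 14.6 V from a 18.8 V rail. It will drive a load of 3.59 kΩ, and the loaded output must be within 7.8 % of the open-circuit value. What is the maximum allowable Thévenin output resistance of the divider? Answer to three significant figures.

Loading drop = R_th/(R_th + R_L) ≤ 0.0780, so R_th ≤ R_L · ε/(1−ε) = 3.59 kΩ × 0.0780/0.9220 = 304 Ω.

R_th ≤ 304 Ω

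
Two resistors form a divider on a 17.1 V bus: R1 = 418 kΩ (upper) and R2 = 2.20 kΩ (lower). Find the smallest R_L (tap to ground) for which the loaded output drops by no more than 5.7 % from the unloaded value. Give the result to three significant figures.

Output resistance R_th = R1‖R2 = (418 × 2.20)/420.2 = 2.188 kΩ.
The fractional drop is R_th/(R_th + R_L); requiring this ≤ 0.0570 gives R_L ≥ R_th(1/0.0570 − 1) = 2.188 × 16.54 = 36.2 kΩ.

R_L(min) ≈ 36.2 kΩ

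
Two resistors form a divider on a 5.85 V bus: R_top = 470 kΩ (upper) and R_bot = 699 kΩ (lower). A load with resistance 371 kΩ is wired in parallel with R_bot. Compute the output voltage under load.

V_out ≈ 1.99 V

The load sits in parallel with R_bot: R_bot‖R_L = (699 × 371) / (699 + 371) = 242.4 kΩ.
V_out = 5.85 × 242.4 / (470 + 242.4) = 5.85 × 242.4/712.4 = 1.99 V.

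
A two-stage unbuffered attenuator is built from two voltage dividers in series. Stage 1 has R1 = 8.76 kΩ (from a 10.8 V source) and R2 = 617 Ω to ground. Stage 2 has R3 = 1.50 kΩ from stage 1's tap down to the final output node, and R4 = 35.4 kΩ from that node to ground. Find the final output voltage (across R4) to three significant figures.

Stage 2 presents R3+R4 = 36900 Ω as a load on stage 1's tap.
Stage 1's lower leg becomes R2‖(R3+R4) = 606.9 Ω, so V_mid = 10.8 × 606.9/9367 = 0.6997 V.
Stage 2 is itself unloaded: V_out = V_mid × R4/(R3+R4) = 0.6997 × 35400/36900 = 0.671 V.

V_out ≈ 0.671 V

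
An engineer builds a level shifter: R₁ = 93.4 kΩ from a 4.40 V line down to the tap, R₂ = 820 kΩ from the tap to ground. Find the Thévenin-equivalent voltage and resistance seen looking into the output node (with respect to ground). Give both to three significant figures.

V_th = 3.95 V, R_th = 83.8 kΩ

V_th is the open-circuit tap voltage: 4.40 × 820/(93.4 + 820) = 3.95 V.
With the supply zeroed, R₁ and R₂ appear in parallel from the tap: R_th = R₁‖R₂ = (93.4 × 820)/913.4 = 83.8 kΩ.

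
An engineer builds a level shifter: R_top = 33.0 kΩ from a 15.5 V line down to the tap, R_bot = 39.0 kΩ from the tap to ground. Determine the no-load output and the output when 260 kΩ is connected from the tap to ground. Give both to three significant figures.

Unloaded: 8.40 V; loaded: 7.86 V

Open-circuit: V = 15.5 × 39.0/(33.0 + 39.0) = 8.40 V.
With the load, R_bot becomes R_bot‖R_L = 33.91 kΩ, so V = 15.5 × 33.91/66.91 = 7.86 V.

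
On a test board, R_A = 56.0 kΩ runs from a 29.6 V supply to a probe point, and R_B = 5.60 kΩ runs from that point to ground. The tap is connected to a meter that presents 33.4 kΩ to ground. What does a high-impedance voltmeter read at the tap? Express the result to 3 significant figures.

V_out ≈ 2.34 V

The load sits in parallel with R_B: R_B‖R_L = (5.60 × 33.4) / (5.60 + 33.4) = 4.796 kΩ.
V_out = 29.6 × 4.796 / (56.0 + 4.796) = 29.6 × 4.796/60.80 = 2.34 V.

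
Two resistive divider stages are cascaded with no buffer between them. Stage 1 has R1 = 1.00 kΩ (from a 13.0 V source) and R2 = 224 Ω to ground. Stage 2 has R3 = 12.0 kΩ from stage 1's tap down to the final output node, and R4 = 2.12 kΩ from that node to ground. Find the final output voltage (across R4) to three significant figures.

V_out ≈ 0.353 V

Stage 2 presents R3+R4 = 14120 Ω as a load on stage 1's tap.
Stage 1's lower leg becomes R2‖(R3+R4) = 220.5 Ω, so V_mid = 13.0 × 220.5/1221 = 2.349 V.
Stage 2 is itself unloaded: V_out = V_mid × R4/(R3+R4) = 2.349 × 2120/14120 = 0.353 V.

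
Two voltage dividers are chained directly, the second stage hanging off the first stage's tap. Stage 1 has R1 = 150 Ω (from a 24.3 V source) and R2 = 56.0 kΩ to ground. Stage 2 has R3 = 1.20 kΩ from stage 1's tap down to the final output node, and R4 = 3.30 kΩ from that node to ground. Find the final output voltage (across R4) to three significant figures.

V_out ≈ 17.2 V

Stage 2 presents R3+R4 = 4500 Ω as a load on stage 1's tap.
Stage 1's lower leg becomes R2‖(R3+R4) = 4165 Ω, so V_mid = 24.3 × 4165/4315 = 23.46 V.
Stage 2 is itself unloaded: V_out = V_mid × R4/(R3+R4) = 23.46 × 3300/4500 = 17.2 V.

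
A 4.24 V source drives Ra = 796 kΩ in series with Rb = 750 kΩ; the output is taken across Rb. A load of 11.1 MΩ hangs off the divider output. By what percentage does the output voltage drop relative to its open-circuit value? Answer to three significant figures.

The divider's output (Thévenin) resistance is Ra‖Rb = 386.2 kΩ.
Fractional drop under load = R_th/(R_th + R_L) = 386.2 / (386.2 + 11100) = 0.03362.
So the output falls by 3.36 %.

3.36 %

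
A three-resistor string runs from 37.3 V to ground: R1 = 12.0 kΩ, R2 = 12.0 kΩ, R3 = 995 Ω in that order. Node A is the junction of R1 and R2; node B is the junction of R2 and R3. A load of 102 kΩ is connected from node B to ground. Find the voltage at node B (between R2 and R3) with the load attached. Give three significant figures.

At node B, R3 is in parallel with the load: R3‖R_L = 985.4 Ω.
Below node A the resistance is R2 + (R3‖R_L) = 12990 Ω, so V_A = 37.3 × 12990/24990 = 19.39 V.
Then V_B = V_A × (R3‖R_L)/(R2 + R3‖R_L) = 19.39 × 985.4/12990 = 1.47 V.

V ≈ 1.47 V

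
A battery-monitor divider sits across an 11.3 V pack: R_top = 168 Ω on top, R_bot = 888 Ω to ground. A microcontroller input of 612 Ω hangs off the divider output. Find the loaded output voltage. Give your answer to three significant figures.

The load sits in parallel with R_bot: R_bot‖R_L = (888 × 612) / (888 + 612) = 362.3 Ω.
V_out = 11.3 × 362.3 / (168 + 362.3) = 11.3 × 362.3/530.3 = 7.72 V.
(Unloaded it would have been 9.50 V.)

V_out ≈ 7.72 V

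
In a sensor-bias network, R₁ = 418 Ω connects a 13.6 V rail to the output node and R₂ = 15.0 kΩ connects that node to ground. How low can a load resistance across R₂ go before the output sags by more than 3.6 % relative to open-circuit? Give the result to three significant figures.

Output resistance R_th = R₁‖R₂ = (418 × 15000)/15420 = 406.7 Ω.
The fractional drop is R_th/(R_th + R_L); requiring this ≤ 0.0360 gives R_L ≥ R_th(1/0.0360 − 1) = 406.7 × 26.78 = 10.9 kΩ.

R_L(min) ≈ 10.9 kΩ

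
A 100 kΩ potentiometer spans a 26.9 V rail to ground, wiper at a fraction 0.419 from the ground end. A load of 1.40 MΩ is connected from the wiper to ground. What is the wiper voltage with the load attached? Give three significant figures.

V ≈ 11.1 V

The wiper splits the pot into (1−α)R = 58.10 kΩ above and αR = 41.90 kΩ below.
Lower section ‖ load = 40.68 kΩ.
V_wiper = 26.9 × 40.68/(58.10 + 40.68) = 11.1 V.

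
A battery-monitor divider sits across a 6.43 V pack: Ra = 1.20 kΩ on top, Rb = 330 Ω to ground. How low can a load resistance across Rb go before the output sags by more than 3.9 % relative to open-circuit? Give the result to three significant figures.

Output resistance R_th = Ra‖Rb = (1200 × 330)/1530 = 258.8 Ω.
The fractional drop is R_th/(R_th + R_L); requiring this ≤ 0.0390 gives R_L ≥ R_th(1/0.0390 − 1) = 258.8 × 24.64 = 6.38 kΩ.

R_L(min) ≈ 6.38 kΩ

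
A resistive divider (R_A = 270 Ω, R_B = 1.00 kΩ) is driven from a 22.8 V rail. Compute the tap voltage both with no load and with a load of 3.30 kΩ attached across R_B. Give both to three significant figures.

Open-circuit: V = 22.8 × 1000/(270 + 1000) = 18.0 V.
With the load, R_B becomes R_B‖R_L = 767.4 Ω, so V = 22.8 × 767.4/1037 = 16.9 V.

Unloaded: 18.0 V; loaded: 16.9 V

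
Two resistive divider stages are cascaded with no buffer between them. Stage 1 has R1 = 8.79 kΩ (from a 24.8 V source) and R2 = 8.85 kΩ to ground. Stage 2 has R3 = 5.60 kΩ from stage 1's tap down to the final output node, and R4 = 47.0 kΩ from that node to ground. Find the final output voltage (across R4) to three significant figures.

Stage 2 presents R3+R4 = 52.60 kΩ as a load on stage 1's tap.
Stage 1's lower leg becomes R2‖(R3+R4) = 7.575 kΩ, so V_mid = 24.8 × 7.575/16.37 = 11.48 V.
Stage 2 is itself unloaded: V_out = V_mid × R4/(R3+R4) = 11.48 × 47.0/52.60 = 10.3 V.

V_out ≈ 10.3 V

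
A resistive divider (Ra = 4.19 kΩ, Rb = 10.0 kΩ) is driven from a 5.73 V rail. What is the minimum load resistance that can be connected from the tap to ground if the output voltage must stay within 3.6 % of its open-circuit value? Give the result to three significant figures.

Output resistance R_th = Ra‖Rb = (4.19 × 10.0)/14.19 = 2.953 kΩ.
The fractional drop is R_th/(R_th + R_L); requiring this ≤ 0.0360 gives R_L ≥ R_th(1/0.0360 − 1) = 2.953 × 26.78 = 79.1 kΩ.

R_L(min) ≈ 79.1 kΩ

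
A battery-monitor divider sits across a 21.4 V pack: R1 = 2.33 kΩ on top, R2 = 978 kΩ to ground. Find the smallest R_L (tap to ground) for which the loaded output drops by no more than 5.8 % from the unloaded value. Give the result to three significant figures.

R_L(min) ≈ 37.8 kΩ

Output resistance R_th = R1‖R2 = (2.33 × 978)/980.3 = 2.324 kΩ.
The fractional drop is R_th/(R_th + R_L); requiring this ≤ 0.0580 gives R_L ≥ R_th(1/0.0580 − 1) = 2.324 × 16.24 = 37.8 kΩ.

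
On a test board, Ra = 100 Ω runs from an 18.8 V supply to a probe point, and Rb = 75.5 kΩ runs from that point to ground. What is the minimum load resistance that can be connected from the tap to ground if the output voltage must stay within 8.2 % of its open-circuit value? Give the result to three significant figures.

Output resistance R_th = Ra‖Rb = (100 × 75500)/75600 = 99.87 Ω.
The fractional drop is R_th/(R_th + R_L); requiring this ≤ 0.0820 gives R_L ≥ R_th(1/0.0820 − 1) = 99.87 × 11.20 = 1.12 kΩ.

R_L(min) ≈ 1.12 kΩ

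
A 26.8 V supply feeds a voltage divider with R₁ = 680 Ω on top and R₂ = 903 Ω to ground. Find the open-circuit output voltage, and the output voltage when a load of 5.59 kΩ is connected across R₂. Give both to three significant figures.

Unloaded: 15.3 V; loaded: 14.3 V

Open-circuit: V = 26.8 × 903/(680 + 903) = 15.3 V.
With the load, R₂ becomes R₂‖R_L = 777.4 Ω, so V = 26.8 × 777.4/1457 = 14.3 V.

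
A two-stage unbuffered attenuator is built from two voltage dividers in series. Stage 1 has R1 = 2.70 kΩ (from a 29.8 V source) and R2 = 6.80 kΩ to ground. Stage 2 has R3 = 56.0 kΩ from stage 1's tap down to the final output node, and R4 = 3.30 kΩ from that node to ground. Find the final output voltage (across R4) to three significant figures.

V_out ≈ 1.15 V

Stage 2 presents R3+R4 = 59.30 kΩ as a load on stage 1's tap.
Stage 1's lower leg becomes R2‖(R3+R4) = 6.100 kΩ, so V_mid = 29.8 × 6.100/8.800 = 20.66 V.
Stage 2 is itself unloaded: V_out = V_mid × R4/(R3+R4) = 20.66 × 3.30/59.30 = 1.15 V.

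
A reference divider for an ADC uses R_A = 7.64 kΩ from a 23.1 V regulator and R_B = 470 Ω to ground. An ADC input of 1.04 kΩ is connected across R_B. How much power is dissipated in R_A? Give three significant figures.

P ≈ 64.3 mW

Total resistance from the source is R_A + (R_B‖R_L) = 7964 Ω, so I = 23.1/7964 Ω = 2.901 mA.
P = I²·R_A = (2.901 mA)² × 7.64 kΩ = 64.3 mW.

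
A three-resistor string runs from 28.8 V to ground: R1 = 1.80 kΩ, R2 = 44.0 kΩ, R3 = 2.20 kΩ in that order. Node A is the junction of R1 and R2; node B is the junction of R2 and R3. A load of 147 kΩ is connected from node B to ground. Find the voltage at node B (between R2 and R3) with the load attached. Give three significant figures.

V ≈ 1.30 V

At node B, R3 is in parallel with the load: R3‖R_L = 2.168 kΩ.
Below node A the resistance is R2 + (R3‖R_L) = 46.17 kΩ, so V_A = 28.8 × 46.17/47.97 = 27.72 V.
Then V_B = V_A × (R3‖R_L)/(R2 + R3‖R_L) = 27.72 × 2.168/46.17 = 1.30 V.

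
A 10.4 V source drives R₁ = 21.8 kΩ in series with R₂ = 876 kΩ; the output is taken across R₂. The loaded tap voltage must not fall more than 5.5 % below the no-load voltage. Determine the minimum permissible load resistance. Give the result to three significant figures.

R_L(min) ≈ 365 kΩ

Output resistance R_th = R₁‖R₂ = (21.8 × 876)/897.8 = 21.27 kΩ.
The fractional drop is R_th/(R_th + R_L); requiring this ≤ 0.0550 gives R_L ≥ R_th(1/0.0550 − 1) = 21.27 × 17.18 = 365 kΩ.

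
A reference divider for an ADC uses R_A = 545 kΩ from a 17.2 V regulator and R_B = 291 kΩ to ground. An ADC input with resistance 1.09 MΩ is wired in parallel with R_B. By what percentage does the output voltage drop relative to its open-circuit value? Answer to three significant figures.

14.8 %

The divider's output (Thévenin) resistance is R_A‖R_B = 189.7 kΩ.
Fractional drop under load = R_th/(R_th + R_L) = 189.7 / (189.7 + 1090) = 0.1482.
So the output falls by 14.8 %.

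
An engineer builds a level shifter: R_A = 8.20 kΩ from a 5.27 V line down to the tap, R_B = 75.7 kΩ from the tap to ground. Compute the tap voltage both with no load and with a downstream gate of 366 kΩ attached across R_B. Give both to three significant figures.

Open-circuit: V = 5.27 × 75.7/(8.20 + 75.7) = 4.75 V.
With the load, R_B becomes R_B‖R_L = 62.73 kΩ, so V = 5.27 × 62.73/70.93 = 4.66 V.

Unloaded: 4.75 V; loaded: 4.66 V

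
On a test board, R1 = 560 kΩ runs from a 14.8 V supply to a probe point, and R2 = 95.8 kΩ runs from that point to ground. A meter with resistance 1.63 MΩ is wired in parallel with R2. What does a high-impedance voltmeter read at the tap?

The load sits in parallel with R2: R2‖R_L = (95.8 × 1630) / (95.8 + 1630) = 90.48 kΩ.
V_out = 14.8 × 90.48 / (560 + 90.48) = 14.8 × 90.48/650.5 = 2.06 V.
(Unloaded it would have been 2.16 V.)

V_out ≈ 2.06 V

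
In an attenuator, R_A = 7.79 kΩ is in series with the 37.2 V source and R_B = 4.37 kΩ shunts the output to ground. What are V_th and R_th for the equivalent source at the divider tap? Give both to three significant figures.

V_th is the open-circuit tap voltage: 37.2 × 4.37/(7.79 + 4.37) = 13.4 V.
With the supply zeroed, R_A and R_B appear in parallel from the tap: R_th = R_A‖R_B = (7.79 × 4.37)/12.16 = 2.80 kΩ.

V_th = 13.4 V, R_th = 2.80 kΩ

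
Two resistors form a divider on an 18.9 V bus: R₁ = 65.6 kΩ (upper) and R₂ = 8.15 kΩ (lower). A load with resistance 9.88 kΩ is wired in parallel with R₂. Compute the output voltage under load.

V_out ≈ 1.20 V

The load sits in parallel with R₂: R₂‖R_L = (8.15 × 9.88) / (8.15 + 9.88) = 4.466 kΩ.
V_out = 18.9 × 4.466 / (65.6 + 4.466) = 18.9 × 4.466/70.07 = 1.20 V.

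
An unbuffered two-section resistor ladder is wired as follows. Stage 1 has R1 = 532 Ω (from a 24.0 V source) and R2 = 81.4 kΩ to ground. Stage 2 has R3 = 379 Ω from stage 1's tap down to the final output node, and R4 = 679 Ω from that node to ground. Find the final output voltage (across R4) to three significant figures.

Stage 2 presents R3+R4 = 1058 Ω as a load on stage 1's tap.
Stage 1's lower leg becomes R2‖(R3+R4) = 1044 Ω, so V_mid = 24.0 × 1044/1576 = 15.90 V.
Stage 2 is itself unloaded: V_out = V_mid × R4/(R3+R4) = 15.90 × 679/1058 = 10.2 V.

V_out ≈ 10.2 V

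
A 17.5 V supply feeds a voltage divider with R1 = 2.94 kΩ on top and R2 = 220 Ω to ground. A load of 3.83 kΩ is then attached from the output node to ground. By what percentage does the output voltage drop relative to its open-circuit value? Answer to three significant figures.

5.07 %

The divider's output (Thévenin) resistance is R1‖R2 = 204.7 Ω.
Fractional drop under load = R_th/(R_th + R_L) = 204.7 / (204.7 + 3830) = 0.05073.
So the output falls by 5.07 %.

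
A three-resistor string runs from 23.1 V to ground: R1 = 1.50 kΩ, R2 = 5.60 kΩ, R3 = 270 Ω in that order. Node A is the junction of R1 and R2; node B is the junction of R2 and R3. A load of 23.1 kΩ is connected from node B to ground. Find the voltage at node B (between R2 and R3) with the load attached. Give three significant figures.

V ≈ 0.837 V

At node B, R3 is in parallel with the load: R3‖R_L = 266.9 Ω.
Below node A the resistance is R2 + (R3‖R_L) = 5867 Ω, so V_A = 23.1 × 5867/7367 = 18.40 V.
Then V_B = V_A × (R3‖R_L)/(R2 + R3‖R_L) = 18.40 × 266.9/5867 = 0.837 V.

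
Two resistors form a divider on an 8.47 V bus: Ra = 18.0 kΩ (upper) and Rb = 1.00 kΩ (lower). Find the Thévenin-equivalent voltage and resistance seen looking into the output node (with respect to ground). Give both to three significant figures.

V_th = 0.446 V, R_th = 947 Ω

V_th is the open-circuit tap voltage: 8.47 × 1.00/(18.0 + 1.00) = 0.446 V.
With the supply zeroed, Ra and Rb appear in parallel from the tap: R_th = Ra‖Rb = (18.0 × 1.00)/19.00 = 947 Ω.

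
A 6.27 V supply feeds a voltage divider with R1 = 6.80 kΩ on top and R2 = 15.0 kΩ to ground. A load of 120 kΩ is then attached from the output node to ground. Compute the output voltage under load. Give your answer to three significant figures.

V_out ≈ 4.15 V

The load sits in parallel with R2: R2‖R_L = (15.0 × 120) / (15.0 + 120) = 13.33 kΩ.
V_out = 6.27 × 13.33 / (6.80 + 13.33) = 6.27 × 13.33/20.13 = 4.15 V.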